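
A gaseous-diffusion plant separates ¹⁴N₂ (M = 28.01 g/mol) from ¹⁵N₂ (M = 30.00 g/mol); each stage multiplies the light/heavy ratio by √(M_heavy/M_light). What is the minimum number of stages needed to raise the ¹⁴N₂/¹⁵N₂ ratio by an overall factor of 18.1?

85

With α = √(30.00/28.01) per stage, ln α = ½ ln(1.07105) = 0.03432.
Need α^N ≥ 18.1 ⇒ N ≥ ln(18.1) / ln α = 2.896 / 0.03432 = 84.38.
Rounding up, N = 85 stages.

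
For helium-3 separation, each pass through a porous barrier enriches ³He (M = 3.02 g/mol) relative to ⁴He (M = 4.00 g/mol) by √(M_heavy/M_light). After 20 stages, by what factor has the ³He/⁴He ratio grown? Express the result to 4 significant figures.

16.62

The single-stage factor is √(M_heavy/M_light), so 20 stages give [√(4.00/3.02)]^20 = (4.00/3.02)^(20/2).
= 1.32450^10 = 16.62.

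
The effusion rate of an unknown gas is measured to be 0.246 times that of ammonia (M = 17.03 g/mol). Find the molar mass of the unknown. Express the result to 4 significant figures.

281.4 g/mol

By Graham's law, rate_X/rate_NH₃ = √(M_NH₃/M_X).
0.246 = √(17.03/M_X)
M_X = 17.03 / 0.246² = 17.03 / 0.06052 = 281.4 g/mol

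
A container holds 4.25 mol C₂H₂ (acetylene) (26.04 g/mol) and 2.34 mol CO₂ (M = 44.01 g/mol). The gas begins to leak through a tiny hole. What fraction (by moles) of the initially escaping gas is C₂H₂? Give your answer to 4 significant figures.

Effusion rate of each component ∝ n_i/√M_i (partial pressure × 1/√M).
x_C₂H₂(eff) = (n_C₂H₂/√M_C₂H₂) / (n_C₂H₂/√M_C₂H₂ + n_CO₂/√M_CO₂)
= (4.25/√26.04) / (4.25/√26.04 + 2.34/√44.01) = 0.8329/(0.8329 + 0.3527) = 0.7025.

0.7025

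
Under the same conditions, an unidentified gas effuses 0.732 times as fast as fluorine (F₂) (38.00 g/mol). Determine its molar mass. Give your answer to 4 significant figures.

Graham's law gives rate_X/rate_F₂ = √(M_F₂/M_X).
0.732 = √(38.00/M_X)
M_X = 38.00 / 0.732² = 38.00 / 0.5358 = 70.92 g/mol

70.92 g/mol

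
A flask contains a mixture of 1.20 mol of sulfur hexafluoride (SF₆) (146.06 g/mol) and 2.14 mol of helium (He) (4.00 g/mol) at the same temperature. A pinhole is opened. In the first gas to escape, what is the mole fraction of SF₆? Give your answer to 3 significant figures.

The effusion rate of species i is ∝ p_i/√M_i ∝ n_i/√M_i.
Mole fraction of SF₆ in the effusate = (n_SF₆/√M_SF₆) / (n_SF₆/√M_SF₆ + n_He/√M_He)
= (1.20/√146.06) / (1.20/√146.06 + 2.14/√4.00) = 0.09929/(0.09929 + 1.070) = 0.0849.

0.0849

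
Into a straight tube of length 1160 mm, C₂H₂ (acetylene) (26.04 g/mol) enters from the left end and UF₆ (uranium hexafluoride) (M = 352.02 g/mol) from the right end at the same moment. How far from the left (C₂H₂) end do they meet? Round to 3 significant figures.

Distances travelled in equal time are proportional to diffusion rates, so d_C₂H₂/d_UF₆ = √(M_UF₆/M_C₂H₂) = √(352.02/26.04) = 3.677.
With d_C₂H₂ + d_UF₆ = 1160 mm, d_UF₆ = 1160/(1 + 3.677) = 248.0 mm.
d_C₂H₂ = 1160 − 248.0 = 912 mm.

912 mm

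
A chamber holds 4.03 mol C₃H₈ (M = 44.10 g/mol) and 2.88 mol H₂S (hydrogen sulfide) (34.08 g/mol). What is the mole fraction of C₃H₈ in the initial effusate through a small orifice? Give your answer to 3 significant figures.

Effusion rate of each component ∝ n_i/√M_i (partial pressure × 1/√M).
x_C₃H₈(eff) = (n_C₃H₈/√M_C₃H₈) / (n_C₃H₈/√M_C₃H₈ + n_H₂S/√M_H₂S)
= (4.03/√44.10) / (4.03/√44.10 + 2.88/√34.08) = 0.6069/(0.6069 + 0.4933) = 0.552.

0.552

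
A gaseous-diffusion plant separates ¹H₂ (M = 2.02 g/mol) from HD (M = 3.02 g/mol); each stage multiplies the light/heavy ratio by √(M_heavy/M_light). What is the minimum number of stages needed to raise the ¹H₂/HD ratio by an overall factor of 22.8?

16

Per stage α = (3.02/2.02)^(1/2) = 1.49505^0.5, giving ln α = 0.2011.
Need α^N ≥ 22.8 ⇒ N ≥ ln(22.8) / ln α = 3.127 / 0.2011 = 15.55.
So at least 16 stages are needed.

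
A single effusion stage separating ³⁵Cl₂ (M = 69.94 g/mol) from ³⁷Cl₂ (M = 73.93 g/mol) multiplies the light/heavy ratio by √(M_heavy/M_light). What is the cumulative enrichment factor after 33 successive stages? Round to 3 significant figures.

2.50

The single-stage factor is √(M_heavy/M_light), so 33 stages give [√(73.93/69.94)]^33 = (73.93/69.94)^(33/2).
= 1.05705^(33/2) = 2.50.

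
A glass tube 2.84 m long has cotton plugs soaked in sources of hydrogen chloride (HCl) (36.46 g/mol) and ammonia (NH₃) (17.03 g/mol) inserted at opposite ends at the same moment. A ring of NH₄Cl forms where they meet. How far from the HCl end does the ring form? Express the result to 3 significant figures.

1.15 m

In equal time, each gas travels a distance ∝ its rate ∝ 1/√M, so d_HCl/d_NH₃ = √(M_NH₃/M_HCl) = √(17.03/36.46) = 0.6834.
With d_HCl + d_NH₃ = 2.84 m, d_NH₃ = 2.84/(1 + 0.6834) = 1.687 m.
d_HCl = 2.84 − 1.687 = 1.15 m.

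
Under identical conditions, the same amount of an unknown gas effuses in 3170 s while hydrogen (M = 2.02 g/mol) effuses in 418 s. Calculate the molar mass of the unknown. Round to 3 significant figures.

By Graham's law, t_X/t_H₂ = √(M_X/M_H₂).
3170/418 = 7.584 = √(M_X/2.02)
M_X = 2.02 × 7.584² = 2.02 × 57.51 = 116 g/mol

116 g/mol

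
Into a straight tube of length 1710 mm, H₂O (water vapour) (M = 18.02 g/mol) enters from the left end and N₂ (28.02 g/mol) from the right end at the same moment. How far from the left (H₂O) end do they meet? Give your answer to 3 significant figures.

In equal time, each gas travels a distance ∝ its rate ∝ 1/√M, so d_H₂O/d_N₂ = √(M_N₂/M_H₂O) = √(28.02/18.02) = 1.247.
With d_H₂O + d_N₂ = 1710 mm, d_N₂ = 1710/(1 + 1.247) = 761.0 mm.
d_H₂O = 1710 − 761.0 = 949 mm.

949 mm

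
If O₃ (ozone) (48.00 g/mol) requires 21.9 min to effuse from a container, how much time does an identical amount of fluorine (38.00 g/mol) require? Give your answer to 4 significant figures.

19.49 min

By Graham's law, t_F₂/t_O₃ = √(M_F₂/M_O₃) = √(38.00/48.00) = √0.7917 = 0.8898.
So the time for F₂ is 21.9 × 0.8898 = 19.49 min.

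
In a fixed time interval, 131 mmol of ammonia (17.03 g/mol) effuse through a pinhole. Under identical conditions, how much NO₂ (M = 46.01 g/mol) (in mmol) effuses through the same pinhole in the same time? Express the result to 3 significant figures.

Graham's law gives rate_NO₂/rate_NH₃ = √(M_NH₃/M_NO₂) = √(17.03/46.01) = √0.3701 = 0.6084.
So the amount for NO₂ is 131 × 0.6084 = 79.7 mmol.

79.7 mmol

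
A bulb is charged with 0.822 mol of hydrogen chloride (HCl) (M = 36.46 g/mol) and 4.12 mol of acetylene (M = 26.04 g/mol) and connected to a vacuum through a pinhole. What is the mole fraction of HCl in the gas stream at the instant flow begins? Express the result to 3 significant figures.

0.144

The effusion rate of species i is ∝ p_i/√M_i ∝ n_i/√M_i.
x_HCl(eff) = (n_HCl/√M_HCl) / (n_HCl/√M_HCl + n_C₂H₂/√M_C₂H₂)
= (0.822/√36.46) / (0.822/√36.46 + 4.12/√26.04) = 0.1361/(0.1361 + 0.8074) = 0.144.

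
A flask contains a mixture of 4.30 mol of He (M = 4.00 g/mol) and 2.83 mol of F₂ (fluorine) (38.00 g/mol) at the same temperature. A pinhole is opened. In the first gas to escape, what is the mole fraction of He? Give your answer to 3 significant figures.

0.824

The effusion rate of species i is ∝ p_i/√M_i ∝ n_i/√M_i.
Mole fraction of He in the effusate = (n_He/√M_He) / (n_He/√M_He + n_F₂/√M_F₂)
= (4.30/√4.00) / (4.30/√4.00 + 2.83/√38.00) = 2.150/(2.150 + 0.4591) = 0.824.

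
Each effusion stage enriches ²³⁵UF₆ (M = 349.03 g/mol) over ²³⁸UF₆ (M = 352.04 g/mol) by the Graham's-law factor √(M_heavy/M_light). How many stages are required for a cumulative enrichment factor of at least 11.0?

Single-stage factor α = √(352.04/349.03), so ln α = ½ ln(1.00862) = 0.004293.
Need α^N ≥ 11.0 ⇒ N ≥ ln(11.0) / ln α = 2.398 / 0.004293 = 558.50.
Rounding up, N = 559 stages.

559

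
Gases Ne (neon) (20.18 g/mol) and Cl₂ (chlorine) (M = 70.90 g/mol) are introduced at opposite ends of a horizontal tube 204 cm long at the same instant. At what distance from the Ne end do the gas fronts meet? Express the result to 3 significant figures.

Graham's law gives d_Ne/d_Cl₂ = rate_Ne/rate_Cl₂ = √(M_Cl₂/M_Ne) = √(70.90/20.18) = 1.874.
With d_Ne + d_Cl₂ = 204 cm, d_Cl₂ = 204/(1 + 1.874) = 70.97 cm.
d_Ne = 204 − 70.97 = 133 cm.

133 cm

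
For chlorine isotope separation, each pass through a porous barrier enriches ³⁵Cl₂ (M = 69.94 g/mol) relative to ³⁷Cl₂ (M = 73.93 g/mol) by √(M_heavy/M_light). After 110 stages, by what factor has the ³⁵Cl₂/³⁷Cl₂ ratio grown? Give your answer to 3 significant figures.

21.1

After 110 stages the ratio has grown by (√(73.93/69.94))^110 = (73.93/69.94)^(110/2).
= 1.05705^55 = 21.1.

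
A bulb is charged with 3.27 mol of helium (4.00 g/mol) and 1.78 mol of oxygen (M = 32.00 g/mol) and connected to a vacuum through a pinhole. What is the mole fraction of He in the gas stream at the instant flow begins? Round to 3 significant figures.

0.839

Rate_i ∝ x_i/√M_i (Graham's law weighted by mole fraction), so the effusate composition follows n_i/√M_i.
x_He(eff) = (n_He/√M_He) / (n_He/√M_He + n_O₂/√M_O₂)
= (3.27/√4.00) / (3.27/√4.00 + 1.78/√32.00) = 1.635/(1.635 + 0.3147) = 0.839.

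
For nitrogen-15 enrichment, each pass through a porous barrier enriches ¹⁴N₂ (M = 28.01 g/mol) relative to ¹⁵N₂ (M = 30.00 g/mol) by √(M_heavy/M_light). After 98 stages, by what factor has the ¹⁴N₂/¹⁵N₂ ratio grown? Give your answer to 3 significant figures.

After 98 stages the ratio has grown by (√(30.00/28.01))^98 = (30.00/28.01)^(98/2).
= 1.07105^49 = 28.9.

28.9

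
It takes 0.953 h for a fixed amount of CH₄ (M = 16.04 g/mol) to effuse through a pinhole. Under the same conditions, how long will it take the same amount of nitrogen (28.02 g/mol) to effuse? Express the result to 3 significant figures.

By Graham's law, t_N₂/t_CH₄ = √(M_N₂/M_CH₄) = √(28.02/16.04) = √1.747 = 1.322.
So the time for N₂ is 0.953 × 1.322 = 1.26 h.

1.26 h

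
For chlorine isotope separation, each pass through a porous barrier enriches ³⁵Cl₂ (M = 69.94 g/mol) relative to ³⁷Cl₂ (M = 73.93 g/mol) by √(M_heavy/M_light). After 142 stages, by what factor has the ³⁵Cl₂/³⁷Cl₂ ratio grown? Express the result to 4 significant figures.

Overall factor = α^142 with α = √(73.93/69.94), i.e. (73.93/69.94)^(142/2).
= 1.05705^71 = 51.37.

51.37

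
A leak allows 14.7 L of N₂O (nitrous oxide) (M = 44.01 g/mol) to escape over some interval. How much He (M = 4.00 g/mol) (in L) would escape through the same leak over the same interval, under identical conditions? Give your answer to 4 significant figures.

Graham's law gives rate_He/rate_N₂O = √(M_N₂O/M_He) = √(44.01/4.00) = √11.00 = 3.317.
So the volume for He is 14.7 × 3.317 = 48.76 L.

48.76 L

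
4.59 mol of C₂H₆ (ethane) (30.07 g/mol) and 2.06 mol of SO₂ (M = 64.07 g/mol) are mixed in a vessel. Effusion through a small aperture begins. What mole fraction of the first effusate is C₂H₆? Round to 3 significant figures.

Rate_i ∝ x_i/√M_i (Graham's law weighted by mole fraction), so the effusate composition follows n_i/√M_i.
x_C₂H₆(eff) = (n_C₂H₆/√M_C₂H₆) / (n_C₂H₆/√M_C₂H₆ + n_SO₂/√M_SO₂)
= (4.59/√30.07) / (4.59/√30.07 + 2.06/√64.07) = 0.8370/(0.8370 + 0.2574) = 0.765.

0.765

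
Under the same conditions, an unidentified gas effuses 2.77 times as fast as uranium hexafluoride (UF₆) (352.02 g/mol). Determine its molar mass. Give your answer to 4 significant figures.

45.88 g/mol

Using Graham's law: rate_X/rate_UF₆ = √(M_UF₆/M_X).
2.77 = √(352.02/M_X)
M_X = 352.02 / 2.77² = 352.02 / 7.673 = 45.88 g/mol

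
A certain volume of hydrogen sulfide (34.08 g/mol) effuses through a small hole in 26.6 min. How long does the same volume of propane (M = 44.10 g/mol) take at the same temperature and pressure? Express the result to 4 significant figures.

By Graham's law, t_C₃H₈/t_H₂S = √(M_C₃H₈/M_H₂S) = √(44.10/34.08) = √1.294 = 1.138.
So the time for C₃H₈ is 26.6 × 1.138 = 30.26 min.

30.26 min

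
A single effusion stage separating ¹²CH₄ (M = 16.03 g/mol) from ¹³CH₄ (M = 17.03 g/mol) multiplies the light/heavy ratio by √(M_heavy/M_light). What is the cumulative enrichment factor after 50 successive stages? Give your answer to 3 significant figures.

After 50 stages the ratio has grown by (√(17.03/16.03))^50 = (17.03/16.03)^(50/2).
= 1.06238^25 = 4.54.

4.54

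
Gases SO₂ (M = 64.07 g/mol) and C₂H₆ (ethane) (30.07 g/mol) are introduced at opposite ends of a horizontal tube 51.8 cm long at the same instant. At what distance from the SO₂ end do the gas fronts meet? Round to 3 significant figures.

Distances travelled in equal time are proportional to diffusion rates, so d_SO₂/d_C₂H₆ = √(M_C₂H₆/M_SO₂) = √(30.07/64.07) = 0.6851.
With d_SO₂ + d_C₂H₆ = 51.8 cm, d_C₂H₆ = 51.8/(1 + 0.6851) = 30.74 cm.
d_SO₂ = 51.8 − 30.74 = 21.1 cm.

21.1 cm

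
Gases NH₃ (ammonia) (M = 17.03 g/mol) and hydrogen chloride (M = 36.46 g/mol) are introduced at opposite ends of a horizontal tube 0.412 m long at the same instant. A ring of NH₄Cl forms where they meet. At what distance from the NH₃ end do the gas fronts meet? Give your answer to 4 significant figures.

Distances travelled in equal time are proportional to diffusion rates, so d_NH₃/d_HCl = √(M_HCl/M_NH₃) = √(36.46/17.03) = 1.463.
With d_NH₃ + d_HCl = 0.412 m, d_HCl = 0.412/(1 + 1.463) = 0.1673 m.
d_NH₃ = 0.412 − 0.1673 = 0.2447 m.

0.2447 m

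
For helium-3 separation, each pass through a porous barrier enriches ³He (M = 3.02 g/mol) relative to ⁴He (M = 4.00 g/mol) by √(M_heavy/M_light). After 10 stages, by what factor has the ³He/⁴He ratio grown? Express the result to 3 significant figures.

Overall factor = α^10 with α = √(4.00/3.02), i.e. (4.00/3.02)^(10/2).
= 1.32450^5 = 4.08.

4.08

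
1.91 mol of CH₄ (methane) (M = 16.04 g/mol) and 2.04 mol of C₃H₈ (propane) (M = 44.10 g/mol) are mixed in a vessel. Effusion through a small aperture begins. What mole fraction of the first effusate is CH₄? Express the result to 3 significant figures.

0.608

Each component's effusion rate ∝ (its partial pressure)·(1/√M) ∝ n_i/√M_i.
x_CH₄(eff) = (n_CH₄/√M_CH₄) / (n_CH₄/√M_CH₄ + n_C₃H₈/√M_C₃H₈)
= (1.91/√16.04) / (1.91/√16.04 + 2.04/√44.10) = 0.4769/(0.4769 + 0.3072) = 0.608.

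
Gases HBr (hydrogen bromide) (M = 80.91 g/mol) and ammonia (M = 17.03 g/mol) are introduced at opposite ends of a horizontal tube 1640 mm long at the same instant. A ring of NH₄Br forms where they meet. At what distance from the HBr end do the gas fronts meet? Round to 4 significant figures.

Distances travelled in equal time are proportional to diffusion rates, so d_HBr/d_NH₃ = √(M_NH₃/M_HBr) = √(17.03/80.91) = 0.4588.
With d_HBr + d_NH₃ = 1640 mm, d_NH₃ = 1640/(1 + 0.4588) = 1124 mm.
d_HBr = 1640 − 1124 = 515.8 mm.

515.8 mm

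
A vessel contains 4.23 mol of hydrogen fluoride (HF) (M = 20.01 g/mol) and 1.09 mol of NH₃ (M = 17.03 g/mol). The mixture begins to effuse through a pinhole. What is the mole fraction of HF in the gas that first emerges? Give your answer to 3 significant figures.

0.782

Effusion rate of each component ∝ n_i/√M_i (partial pressure × 1/√M).
Mole fraction of HF in the effusate = (n_HF/√M_HF) / (n_HF/√M_HF + n_NH₃/√M_NH₃)
= (4.23/√20.01) / (4.23/√20.01 + 1.09/√17.03) = 0.9456/(0.9456 + 0.2641) = 0.782.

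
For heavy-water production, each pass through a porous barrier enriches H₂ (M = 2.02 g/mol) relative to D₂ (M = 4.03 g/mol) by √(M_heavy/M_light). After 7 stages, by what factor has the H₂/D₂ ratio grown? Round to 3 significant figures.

11.2

Overall factor = α^7 with α = √(4.03/2.02), i.e. (4.03/2.02)^(7/2).
= 1.99505^(7/2) = 11.2.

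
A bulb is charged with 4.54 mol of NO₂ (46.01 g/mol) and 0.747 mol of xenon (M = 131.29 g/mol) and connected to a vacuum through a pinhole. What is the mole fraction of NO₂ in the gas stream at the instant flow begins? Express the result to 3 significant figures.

0.911

Each component's effusion rate ∝ (its partial pressure)·(1/√M) ∝ n_i/√M_i.
So x_NO₂ in the escaping gas = (n_NO₂/√M_NO₂) / Σ(n_i/√M_i)
= (4.54/√46.01) / (4.54/√46.01 + 0.747/√131.29) = 0.6693/(0.6693 + 0.06519) = 0.911.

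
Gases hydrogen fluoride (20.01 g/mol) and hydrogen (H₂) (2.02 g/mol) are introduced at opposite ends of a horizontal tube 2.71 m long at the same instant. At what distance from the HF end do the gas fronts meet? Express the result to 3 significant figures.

0.653 m

Distances travelled in equal time are proportional to diffusion rates, so d_HF/d_H₂ = √(M_H₂/M_HF) = √(2.02/20.01) = 0.3177.
With d_HF + d_H₂ = 2.71 m, d_H₂ = 2.71/(1 + 0.3177) = 2.057 m.
d_HF = 2.71 − 2.057 = 0.653 m.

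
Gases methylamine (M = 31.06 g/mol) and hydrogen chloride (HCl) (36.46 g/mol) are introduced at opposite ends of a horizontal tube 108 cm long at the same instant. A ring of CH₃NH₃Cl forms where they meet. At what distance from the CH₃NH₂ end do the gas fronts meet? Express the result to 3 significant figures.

56.2 cm

The fronts meet when d_CH₃NH₂ + d_HCl = L with d_CH₃NH₂/d_HCl = √(M_HCl/M_CH₃NH₂) (Graham's law). Here √(M_HCl/M_CH₃NH₂) = √(36.46/31.06) = 1.083.
With d_CH₃NH₂ + d_HCl = 108 cm, d_HCl = 108/(1 + 1.083) = 51.84 cm.
d_CH₃NH₂ = 108 − 51.84 = 56.2 cm.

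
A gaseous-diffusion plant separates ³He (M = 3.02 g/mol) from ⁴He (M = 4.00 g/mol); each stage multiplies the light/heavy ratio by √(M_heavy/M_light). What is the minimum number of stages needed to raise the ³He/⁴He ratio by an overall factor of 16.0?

Single-stage factor α = √(4.00/3.02), so ln α = ½ ln(1.32450) = 0.1405.
Need α^N ≥ 16.0 ⇒ N ≥ ln(16.0) / ln α = 2.773 / 0.1405 = 19.73.
Minimum whole number of stages: N = 20.

20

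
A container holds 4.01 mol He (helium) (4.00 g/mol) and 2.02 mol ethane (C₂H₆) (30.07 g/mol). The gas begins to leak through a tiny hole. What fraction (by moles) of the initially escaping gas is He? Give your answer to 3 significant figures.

0.845

Rate_i ∝ x_i/√M_i (Graham's law weighted by mole fraction), so the effusate composition follows n_i/√M_i.
Mole fraction of He in the effusate = (n_He/√M_He) / (n_He/√M_He + n_C₂H₆/√M_C₂H₆)
= (4.01/√4.00) / (4.01/√4.00 + 2.02/√30.07) = 2.005/(2.005 + 0.3684) = 0.845.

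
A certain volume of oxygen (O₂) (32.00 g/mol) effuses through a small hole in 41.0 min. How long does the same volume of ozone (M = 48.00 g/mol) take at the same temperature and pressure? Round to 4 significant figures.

50.21 min

From Graham's law, t_O₃/t_O₂ = √(M_O₃/M_O₂) = √(48.00/32.00) = √1.500 = 1.225.
So the time for O₃ is 41.0 × 1.225 = 50.21 min.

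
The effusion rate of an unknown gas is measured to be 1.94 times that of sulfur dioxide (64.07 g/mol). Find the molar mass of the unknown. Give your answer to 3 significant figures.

Using Graham's law: rate_X/rate_SO₂ = √(M_SO₂/M_X).
1.94 = √(64.07/M_X)
M_X = 64.07 / 1.94² = 64.07 / 3.764 = 17.0 g/mol

17.0 g/mol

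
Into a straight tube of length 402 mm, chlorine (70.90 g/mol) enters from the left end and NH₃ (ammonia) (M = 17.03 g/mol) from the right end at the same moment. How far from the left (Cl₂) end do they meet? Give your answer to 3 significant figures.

132 mm

Graham's law gives d_Cl₂/d_NH₃ = rate_Cl₂/rate_NH₃ = √(M_NH₃/M_Cl₂) = √(17.03/70.90) = 0.4901.
With d_Cl₂ + d_NH₃ = 402 mm, d_NH₃ = 402/(1 + 0.4901) = 269.8 mm.
d_Cl₂ = 402 − 269.8 = 132 mm.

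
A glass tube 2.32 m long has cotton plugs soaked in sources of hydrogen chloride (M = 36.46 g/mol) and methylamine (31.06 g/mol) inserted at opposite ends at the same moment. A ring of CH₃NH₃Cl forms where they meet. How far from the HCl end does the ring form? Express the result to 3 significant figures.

1.11 m

Distances travelled in equal time are proportional to diffusion rates, so d_HCl/d_CH₃NH₂ = √(M_CH₃NH₂/M_HCl) = √(31.06/36.46) = 0.9230.
With d_HCl + d_CH₃NH₂ = 2.32 m, d_CH₃NH₂ = 2.32/(1 + 0.9230) = 1.206 m.
d_HCl = 2.32 − 1.206 = 1.11 m.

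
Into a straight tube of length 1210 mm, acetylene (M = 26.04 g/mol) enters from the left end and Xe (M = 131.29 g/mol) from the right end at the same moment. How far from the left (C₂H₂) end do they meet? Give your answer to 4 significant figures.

Distances travelled in equal time are proportional to diffusion rates, so d_C₂H₂/d_Xe = √(M_Xe/M_C₂H₂) = √(131.29/26.04) = 2.245.
With d_C₂H₂ + d_Xe = 1210 mm, d_Xe = 1210/(1 + 2.245) = 372.8 mm.
d_C₂H₂ = 1210 − 372.8 = 837.2 mm.

837.2 mm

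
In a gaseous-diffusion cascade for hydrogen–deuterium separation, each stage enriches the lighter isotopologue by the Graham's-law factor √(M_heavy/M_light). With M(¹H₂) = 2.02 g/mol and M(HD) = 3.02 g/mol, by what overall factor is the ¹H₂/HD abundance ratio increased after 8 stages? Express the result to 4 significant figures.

Overall factor = α^8 with α = √(3.02/2.02), i.e. (3.02/2.02)^(8/2).
= 1.49505^4 = 4.996.

4.996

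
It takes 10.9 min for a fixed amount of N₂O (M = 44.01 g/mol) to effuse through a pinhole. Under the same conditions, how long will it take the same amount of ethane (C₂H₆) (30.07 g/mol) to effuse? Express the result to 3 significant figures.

9.01 min

Since effusion rate ∝ 1/√M, t_C₂H₆/t_N₂O = √(M_C₂H₆/M_N₂O) = √(30.07/44.01) = √0.6833 = 0.8266.
So the time for C₂H₆ is 10.9 × 0.8266 = 9.01 min.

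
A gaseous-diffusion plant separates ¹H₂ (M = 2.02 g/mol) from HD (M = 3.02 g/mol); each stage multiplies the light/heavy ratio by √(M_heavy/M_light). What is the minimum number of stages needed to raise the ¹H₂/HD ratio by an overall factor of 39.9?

19

Single-stage factor α = √(3.02/2.02), so ln α = ½ ln(1.49505) = 0.2011.
Need α^N ≥ 39.9 ⇒ N ≥ ln(39.9) / ln α = 3.686 / 0.2011 = 18.33.
So at least 19 stages are needed.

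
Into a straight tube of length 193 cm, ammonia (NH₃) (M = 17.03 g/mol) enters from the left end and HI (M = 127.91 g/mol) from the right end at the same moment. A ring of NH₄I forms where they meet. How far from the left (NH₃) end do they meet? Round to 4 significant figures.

141.4 cm

Graham's law gives d_NH₃/d_HI = rate_NH₃/rate_HI = √(M_HI/M_NH₃) = √(127.91/17.03) = 2.741.
With d_NH₃ + d_HI = 193 cm, d_HI = 193/(1 + 2.741) = 51.60 cm.
d_NH₃ = 193 − 51.60 = 141.4 cm.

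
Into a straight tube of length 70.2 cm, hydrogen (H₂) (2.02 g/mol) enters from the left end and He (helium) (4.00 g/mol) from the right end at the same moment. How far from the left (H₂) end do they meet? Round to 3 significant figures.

The fronts meet when d_H₂ + d_He = L with d_H₂/d_He = √(M_He/M_H₂) (Graham's law). Here √(M_He/M_H₂) = √(4.00/2.02) = 1.407.
With d_H₂ + d_He = 70.2 cm, d_He = 70.2/(1 + 1.407) = 29.16 cm.
d_H₂ = 70.2 − 29.16 = 41.0 cm.

41.0 cm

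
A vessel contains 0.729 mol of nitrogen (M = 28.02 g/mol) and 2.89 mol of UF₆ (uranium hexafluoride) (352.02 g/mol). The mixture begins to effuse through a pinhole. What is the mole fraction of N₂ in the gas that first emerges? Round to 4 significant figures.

Rate_i ∝ x_i/√M_i (Graham's law weighted by mole fraction), so the effusate composition follows n_i/√M_i.
Mole fraction of N₂ in the effusate = (n_N₂/√M_N₂) / (n_N₂/√M_N₂ + n_UF₆/√M_UF₆)
= (0.729/√28.02) / (0.729/√28.02 + 2.89/√352.02) = 0.1377/(0.1377 + 0.1540) = 0.4720.

0.4720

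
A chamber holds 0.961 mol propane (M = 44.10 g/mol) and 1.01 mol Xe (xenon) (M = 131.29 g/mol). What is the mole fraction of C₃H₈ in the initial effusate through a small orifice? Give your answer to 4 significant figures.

0.6215

Each component's effusion rate ∝ (its partial pressure)·(1/√M) ∝ n_i/√M_i.
So x_C₃H₈ in the escaping gas = (n_C₃H₈/√M_C₃H₈) / Σ(n_i/√M_i)
= (0.961/√44.10) / (0.961/√44.10 + 1.01/√131.29) = 0.1447/(0.1447 + 0.08815) = 0.6215.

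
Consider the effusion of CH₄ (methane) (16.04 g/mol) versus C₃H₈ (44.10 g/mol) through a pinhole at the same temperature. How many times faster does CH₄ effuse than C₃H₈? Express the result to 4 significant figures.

1.658

From Graham's law, rate_CH₄/rate_C₃H₈ = √(M_C₃H₈/M_CH₄) = √(44.10/16.04) = √2.749 = 1.658.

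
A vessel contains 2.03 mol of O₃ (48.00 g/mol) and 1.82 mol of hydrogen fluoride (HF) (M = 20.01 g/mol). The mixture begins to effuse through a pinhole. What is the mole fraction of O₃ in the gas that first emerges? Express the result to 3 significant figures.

0.419

Each component's effusion rate ∝ (its partial pressure)·(1/√M) ∝ n_i/√M_i.
Mole fraction of O₃ in the effusate = (n_O₃/√M_O₃) / (n_O₃/√M_O₃ + n_HF/√M_HF)
= (2.03/√48.00) / (2.03/√48.00 + 1.82/√20.01) = 0.2930/(0.2930 + 0.4069) = 0.419.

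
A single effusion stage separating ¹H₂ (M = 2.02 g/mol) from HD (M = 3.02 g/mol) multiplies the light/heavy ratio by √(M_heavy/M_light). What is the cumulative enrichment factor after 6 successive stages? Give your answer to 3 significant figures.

Overall factor = α^6 with α = √(3.02/2.02), i.e. (3.02/2.02)^(6/2).
= 1.49505^3 = 3.34.

3.34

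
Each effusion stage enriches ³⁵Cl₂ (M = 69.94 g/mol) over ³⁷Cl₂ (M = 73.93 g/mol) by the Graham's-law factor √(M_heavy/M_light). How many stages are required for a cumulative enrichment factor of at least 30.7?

With α = √(73.93/69.94) per stage, ln α = ½ ln(1.05705) = 0.02774.
Need α^N ≥ 30.7 ⇒ N ≥ ln(30.7) / ln α = 3.424 / 0.02774 = 123.44.
So at least 124 stages are needed.

124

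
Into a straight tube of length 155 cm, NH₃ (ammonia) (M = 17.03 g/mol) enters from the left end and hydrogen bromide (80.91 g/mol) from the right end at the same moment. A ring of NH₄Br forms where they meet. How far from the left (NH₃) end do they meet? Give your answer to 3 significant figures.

Distances travelled in equal time are proportional to diffusion rates, so d_NH₃/d_HBr = √(M_HBr/M_NH₃) = √(80.91/17.03) = 2.180.
With d_NH₃ + d_HBr = 155 cm, d_HBr = 155/(1 + 2.180) = 48.75 cm.
d_NH₃ = 155 − 48.75 = 106 cm.

106 cm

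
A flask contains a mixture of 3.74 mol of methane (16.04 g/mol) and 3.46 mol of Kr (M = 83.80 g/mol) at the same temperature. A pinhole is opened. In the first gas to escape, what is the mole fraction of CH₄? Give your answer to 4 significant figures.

0.7119

Effusion rate of each component ∝ n_i/√M_i (partial pressure × 1/√M).
x_CH₄(eff) = (n_CH₄/√M_CH₄) / (n_CH₄/√M_CH₄ + n_Kr/√M_Kr)
= (3.74/√16.04) / (3.74/√16.04 + 3.46/√83.80) = 0.9338/(0.9338 + 0.3780) = 0.7119.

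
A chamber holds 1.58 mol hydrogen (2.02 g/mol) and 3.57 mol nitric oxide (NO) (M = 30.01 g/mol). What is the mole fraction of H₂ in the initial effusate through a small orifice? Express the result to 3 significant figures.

Rate_i ∝ x_i/√M_i (Graham's law weighted by mole fraction), so the effusate composition follows n_i/√M_i.
x_H₂(eff) = (n_H₂/√M_H₂) / (n_H₂/√M_H₂ + n_NO/√M_NO)
= (1.58/√2.02) / (1.58/√2.02 + 3.57/√30.01) = 1.112/(1.112 + 0.6517) = 0.630.

0.630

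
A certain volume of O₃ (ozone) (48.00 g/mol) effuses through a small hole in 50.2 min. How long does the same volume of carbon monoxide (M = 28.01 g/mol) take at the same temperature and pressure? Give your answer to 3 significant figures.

38.3 min

From Graham's law, t_CO/t_O₃ = √(M_CO/M_O₃) = √(28.01/48.00) = √0.5835 = 0.7639.
So the time for CO is 50.2 × 0.7639 = 38.3 min.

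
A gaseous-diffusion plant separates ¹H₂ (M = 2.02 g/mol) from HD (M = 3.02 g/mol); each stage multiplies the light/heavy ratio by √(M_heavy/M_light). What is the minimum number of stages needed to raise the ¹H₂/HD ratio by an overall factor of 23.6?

Single-stage factor α = √(3.02/2.02), so ln α = ½ ln(1.49505) = 0.2011.
Need α^N ≥ 23.6 ⇒ N ≥ ln(23.6) / ln α = 3.161 / 0.2011 = 15.72.
Rounding up, N = 16 stages.

16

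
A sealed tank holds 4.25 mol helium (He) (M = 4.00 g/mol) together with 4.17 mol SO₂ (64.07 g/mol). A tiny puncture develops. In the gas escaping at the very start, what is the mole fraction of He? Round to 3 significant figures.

Each component's effusion rate ∝ (its partial pressure)·(1/√M) ∝ n_i/√M_i.
x_He(eff) = (n_He/√M_He) / (n_He/√M_He + n_SO₂/√M_SO₂)
= (4.25/√4.00) / (4.25/√4.00 + 4.17/√64.07) = 2.125/(2.125 + 0.5210) = 0.803.

0.803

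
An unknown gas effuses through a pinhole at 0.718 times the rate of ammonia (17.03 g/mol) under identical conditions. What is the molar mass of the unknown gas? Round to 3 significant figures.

33.0 g/mol

By Graham's law, rate_X/rate_NH₃ = √(M_NH₃/M_X).
0.718 = √(17.03/M_X)
M_X = 17.03 / 0.718² = 17.03 / 0.5155 = 33.0 g/mol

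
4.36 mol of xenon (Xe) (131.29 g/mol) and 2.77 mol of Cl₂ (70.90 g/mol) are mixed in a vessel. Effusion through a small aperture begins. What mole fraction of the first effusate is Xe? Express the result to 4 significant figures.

The effusion rate of species i is ∝ p_i/√M_i ∝ n_i/√M_i.
So x_Xe in the escaping gas = (n_Xe/√M_Xe) / Σ(n_i/√M_i)
= (4.36/√131.29) / (4.36/√131.29 + 2.77/√70.90) = 0.3805/(0.3805 + 0.3290) = 0.5363.

0.5363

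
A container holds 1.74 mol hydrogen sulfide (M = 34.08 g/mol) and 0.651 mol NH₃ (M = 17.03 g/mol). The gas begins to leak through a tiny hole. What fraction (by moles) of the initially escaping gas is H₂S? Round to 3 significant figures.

Each component's effusion rate ∝ (its partial pressure)·(1/√M) ∝ n_i/√M_i.
So x_H₂S in the escaping gas = (n_H₂S/√M_H₂S) / Σ(n_i/√M_i)
= (1.74/√34.08) / (1.74/√34.08 + 0.651/√17.03) = 0.2981/(0.2981 + 0.1578) = 0.654.

0.654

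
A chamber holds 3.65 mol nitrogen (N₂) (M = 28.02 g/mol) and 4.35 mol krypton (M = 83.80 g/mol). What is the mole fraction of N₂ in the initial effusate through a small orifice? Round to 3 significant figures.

The effusion rate of species i is ∝ p_i/√M_i ∝ n_i/√M_i.
Mole fraction of N₂ in the effusate = (n_N₂/√M_N₂) / (n_N₂/√M_N₂ + n_Kr/√M_Kr)
= (3.65/√28.02) / (3.65/√28.02 + 4.35/√83.80) = 0.6895/(0.6895 + 0.4752) = 0.592.

0.592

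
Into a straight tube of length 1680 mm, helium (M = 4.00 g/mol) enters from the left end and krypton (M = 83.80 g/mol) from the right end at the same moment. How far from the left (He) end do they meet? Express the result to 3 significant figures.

1380 mm

Graham's law gives d_He/d_Kr = rate_He/rate_Kr = √(M_Kr/M_He) = √(83.80/4.00) = 4.577.
With d_He + d_Kr = 1680 mm, d_Kr = 1680/(1 + 4.577) = 301.2 mm.
d_He = 1680 − 301.2 = 1380 mm.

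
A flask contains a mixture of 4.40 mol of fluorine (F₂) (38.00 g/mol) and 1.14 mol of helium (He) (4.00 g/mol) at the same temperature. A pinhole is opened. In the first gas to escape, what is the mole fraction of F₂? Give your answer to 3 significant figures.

0.556

Each component's effusion rate ∝ (its partial pressure)·(1/√M) ∝ n_i/√M_i.
x_F₂(eff) = (n_F₂/√M_F₂) / (n_F₂/√M_F₂ + n_He/√M_He)
= (4.40/√38.00) / (4.40/√38.00 + 1.14/√4.00) = 0.7138/(0.7138 + 0.5700) = 0.556.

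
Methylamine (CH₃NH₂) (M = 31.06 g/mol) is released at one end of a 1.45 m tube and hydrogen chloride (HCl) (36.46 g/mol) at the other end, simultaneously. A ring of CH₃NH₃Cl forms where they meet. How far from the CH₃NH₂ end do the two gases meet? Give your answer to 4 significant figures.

In equal time, each gas travels a distance ∝ its rate ∝ 1/√M, so d_CH₃NH₂/d_HCl = √(M_HCl/M_CH₃NH₂) = √(36.46/31.06) = 1.083.
With d_CH₃NH₂ + d_HCl = 1.45 m, d_HCl = 1.45/(1 + 1.083) = 0.6960 m.
d_CH₃NH₂ = 1.45 − 0.6960 = 0.7540 m.

0.7540 m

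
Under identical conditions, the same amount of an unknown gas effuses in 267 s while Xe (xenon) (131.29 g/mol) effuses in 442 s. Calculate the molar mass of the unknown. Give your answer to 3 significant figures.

47.9 g/mol

From Graham's law, t_X/t_Xe = √(M_X/M_Xe).
267/442 = 0.6041 = √(M_X/131.29)
M_X = 131.29 × 0.6041² = 131.29 × 0.3649 = 47.9 g/mol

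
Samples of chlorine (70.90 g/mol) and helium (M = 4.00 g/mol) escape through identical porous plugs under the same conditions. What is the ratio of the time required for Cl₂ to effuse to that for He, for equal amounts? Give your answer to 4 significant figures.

Graham's law gives t_Cl₂/t_He = √(M_Cl₂/M_He) = √(70.90/4.00) = √17.73 = 4.210.

4.210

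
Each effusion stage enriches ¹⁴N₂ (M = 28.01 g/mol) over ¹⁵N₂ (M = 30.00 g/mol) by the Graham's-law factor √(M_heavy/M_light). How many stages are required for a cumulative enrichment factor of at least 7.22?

58

With α = √(30.00/28.01) per stage, ln α = ½ ln(1.07105) = 0.03432.
Need α^N ≥ 7.22 ⇒ N ≥ ln(7.22) / ln α = 1.977 / 0.03432 = 57.60.
Minimum whole number of stages: N = 58.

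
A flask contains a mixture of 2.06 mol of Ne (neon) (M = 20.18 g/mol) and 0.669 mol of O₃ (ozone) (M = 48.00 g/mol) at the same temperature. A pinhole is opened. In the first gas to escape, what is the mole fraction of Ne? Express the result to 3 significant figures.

Effusion rate of each component ∝ n_i/√M_i (partial pressure × 1/√M).
x_Ne(eff) = (n_Ne/√M_Ne) / (n_Ne/√M_Ne + n_O₃/√M_O₃)
= (2.06/√20.18) / (2.06/√20.18 + 0.669/√48.00) = 0.4586/(0.4586 + 0.09656) = 0.826.

0.826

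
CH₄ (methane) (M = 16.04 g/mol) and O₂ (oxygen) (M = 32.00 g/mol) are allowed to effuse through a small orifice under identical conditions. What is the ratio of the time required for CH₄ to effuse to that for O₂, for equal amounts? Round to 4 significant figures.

0.7080

Graham's law gives t_CH₄/t_O₂ = √(M_CH₄/M_O₂) = √(16.04/32.00) = √0.5012 = 0.7080.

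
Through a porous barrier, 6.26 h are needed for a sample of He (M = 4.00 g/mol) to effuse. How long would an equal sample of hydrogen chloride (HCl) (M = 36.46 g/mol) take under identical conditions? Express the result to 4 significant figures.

18.90 h

From Graham's law, t_HCl/t_He = √(M_HCl/M_He) = √(36.46/4.00) = √9.115 = 3.019.
So the time for HCl is 6.26 × 3.019 = 18.90 h.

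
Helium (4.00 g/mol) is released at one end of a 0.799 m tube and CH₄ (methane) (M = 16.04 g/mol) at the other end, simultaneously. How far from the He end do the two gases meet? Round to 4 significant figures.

Graham's law gives d_He/d_CH₄ = rate_He/rate_CH₄ = √(M_CH₄/M_He) = √(16.04/4.00) = 2.002.
With d_He + d_CH₄ = 0.799 m, d_CH₄ = 0.799/(1 + 2.002) = 0.2661 m.
d_He = 0.799 − 0.2661 = 0.5329 m.

0.5329 m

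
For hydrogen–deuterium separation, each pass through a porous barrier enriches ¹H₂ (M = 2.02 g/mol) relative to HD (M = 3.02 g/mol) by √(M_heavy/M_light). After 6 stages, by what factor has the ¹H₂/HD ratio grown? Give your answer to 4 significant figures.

Each stage multiplies the ratio by α = √(3.02/2.02), so after 6 stages the overall factor is α^6 = (3.02/2.02)^(6/2).
= 1.49505^3 = 3.342.

3.342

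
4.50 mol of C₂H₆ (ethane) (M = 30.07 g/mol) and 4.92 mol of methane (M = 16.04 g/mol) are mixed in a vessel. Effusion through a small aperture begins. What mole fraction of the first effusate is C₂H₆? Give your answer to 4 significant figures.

Rate_i ∝ x_i/√M_i (Graham's law weighted by mole fraction), so the effusate composition follows n_i/√M_i.
So x_C₂H₆ in the escaping gas = (n_C₂H₆/√M_C₂H₆) / Σ(n_i/√M_i)
= (4.50/√30.07) / (4.50/√30.07 + 4.92/√16.04) = 0.8206/(0.8206 + 1.228) = 0.4005.

0.4005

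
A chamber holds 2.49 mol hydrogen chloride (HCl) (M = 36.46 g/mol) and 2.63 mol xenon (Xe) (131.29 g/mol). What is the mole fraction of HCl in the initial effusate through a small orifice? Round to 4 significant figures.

0.6424

The effusion rate of species i is ∝ p_i/√M_i ∝ n_i/√M_i.
So x_HCl in the escaping gas = (n_HCl/√M_HCl) / Σ(n_i/√M_i)
= (2.49/√36.46) / (2.49/√36.46 + 2.63/√131.29) = 0.4124/(0.4124 + 0.2295) = 0.6424.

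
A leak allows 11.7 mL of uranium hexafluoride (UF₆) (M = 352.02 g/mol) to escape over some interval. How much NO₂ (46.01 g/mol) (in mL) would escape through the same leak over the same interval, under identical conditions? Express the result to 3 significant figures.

By Graham's law, rate_NO₂/rate_UF₆ = √(M_UF₆/M_NO₂) = √(352.02/46.01) = √7.651 = 2.766.
So the volume for NO₂ is 11.7 × 2.766 = 32.4 mL.

32.4 mL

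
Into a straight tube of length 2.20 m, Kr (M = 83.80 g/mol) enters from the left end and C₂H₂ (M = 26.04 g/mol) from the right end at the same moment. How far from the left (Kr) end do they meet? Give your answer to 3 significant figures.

0.787 m

Distances travelled in equal time are proportional to diffusion rates, so d_Kr/d_C₂H₂ = √(M_C₂H₂/M_Kr) = √(26.04/83.80) = 0.5574.
With d_Kr + d_C₂H₂ = 2.20 m, d_C₂H₂ = 2.20/(1 + 0.5574) = 1.413 m.
d_Kr = 2.20 − 1.413 = 0.787 m.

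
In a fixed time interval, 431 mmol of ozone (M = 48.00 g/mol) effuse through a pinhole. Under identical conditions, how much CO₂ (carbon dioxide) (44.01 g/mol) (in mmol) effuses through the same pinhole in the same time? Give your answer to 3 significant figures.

450 mmol

From Graham's law, rate_CO₂/rate_O₃ = √(M_O₃/M_CO₂) = √(48.00/44.01) = √1.091 = 1.044.
So the amount for CO₂ is 431 × 1.044 = 450 mmol.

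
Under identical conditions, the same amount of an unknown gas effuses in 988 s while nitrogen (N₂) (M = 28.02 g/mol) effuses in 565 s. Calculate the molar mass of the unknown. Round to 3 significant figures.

By Graham's law, t_X/t_N₂ = √(M_X/M_N₂).
988/565 = 1.749 = √(M_X/28.02)
M_X = 28.02 × 1.749² = 28.02 × 3.058 = 85.7 g/mol

85.7 g/mol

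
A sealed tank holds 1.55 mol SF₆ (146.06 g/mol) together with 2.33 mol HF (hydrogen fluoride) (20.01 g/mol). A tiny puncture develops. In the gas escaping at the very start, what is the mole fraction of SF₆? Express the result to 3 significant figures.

0.198

Each component's effusion rate ∝ (its partial pressure)·(1/√M) ∝ n_i/√M_i.
So x_SF₆ in the escaping gas = (n_SF₆/√M_SF₆) / Σ(n_i/√M_i)
= (1.55/√146.06) / (1.55/√146.06 + 2.33/√20.01) = 0.1283/(0.1283 + 0.5209) = 0.198.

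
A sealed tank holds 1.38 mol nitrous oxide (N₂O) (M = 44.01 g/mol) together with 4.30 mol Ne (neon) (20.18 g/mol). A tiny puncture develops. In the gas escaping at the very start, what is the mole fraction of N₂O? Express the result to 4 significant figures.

0.1785

The effusion rate of species i is ∝ p_i/√M_i ∝ n_i/√M_i.
So x_N₂O in the escaping gas = (n_N₂O/√M_N₂O) / Σ(n_i/√M_i)
= (1.38/√44.01) / (1.38/√44.01 + 4.30/√20.18) = 0.2080/(0.2080 + 0.9572) = 0.1785.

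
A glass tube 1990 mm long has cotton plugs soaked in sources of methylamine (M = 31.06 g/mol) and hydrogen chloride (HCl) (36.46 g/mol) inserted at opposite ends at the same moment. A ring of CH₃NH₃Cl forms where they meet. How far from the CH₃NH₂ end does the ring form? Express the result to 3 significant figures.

In equal time, each gas travels a distance ∝ its rate ∝ 1/√M, so d_CH₃NH₂/d_HCl = √(M_HCl/M_CH₃NH₂) = √(36.46/31.06) = 1.083.
With d_CH₃NH₂ + d_HCl = 1990 mm, d_HCl = 1990/(1 + 1.083) = 955.1 mm.
d_CH₃NH₂ = 1990 − 955.1 = 1030 mm.

1030 mm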